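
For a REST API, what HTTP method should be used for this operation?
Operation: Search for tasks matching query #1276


GET = read, POST = create, PUT = update/replace, DELETE = remove
This operation is a read.
GET


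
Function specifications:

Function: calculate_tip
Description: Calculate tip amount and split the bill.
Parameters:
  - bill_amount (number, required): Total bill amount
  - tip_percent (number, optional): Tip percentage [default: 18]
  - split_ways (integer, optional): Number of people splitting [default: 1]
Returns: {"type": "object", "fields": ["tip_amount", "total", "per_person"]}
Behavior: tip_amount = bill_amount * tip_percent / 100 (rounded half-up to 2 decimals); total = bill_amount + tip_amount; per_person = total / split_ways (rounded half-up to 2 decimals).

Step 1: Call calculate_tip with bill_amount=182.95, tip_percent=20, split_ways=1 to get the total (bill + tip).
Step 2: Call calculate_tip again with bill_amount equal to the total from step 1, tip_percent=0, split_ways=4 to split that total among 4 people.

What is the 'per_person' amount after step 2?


Step 1: calculate_tip(bill_amount=182.95, tip_percent=20, split_ways=1)
  tip_amount = 182.95 * 20/100 = 36.59 -> 36.59
  total = 182.95 + 36.59 = 219.54
  per_person = 219.54 / 1 = 219.54 -> 219.54
  -> total = 219.54
Step 2: calculate_tip(bill_amount=219.54, tip_percent=0, split_ways=4)
  tip_amount = 219.54 * 0/100 = 0 -> 0.00
  total = 219.54 + 0.00 = 219.54
  per_person = 219.54 / 4 = 54.885 -> 54.89
  -> per_person = 54.89
$54.89


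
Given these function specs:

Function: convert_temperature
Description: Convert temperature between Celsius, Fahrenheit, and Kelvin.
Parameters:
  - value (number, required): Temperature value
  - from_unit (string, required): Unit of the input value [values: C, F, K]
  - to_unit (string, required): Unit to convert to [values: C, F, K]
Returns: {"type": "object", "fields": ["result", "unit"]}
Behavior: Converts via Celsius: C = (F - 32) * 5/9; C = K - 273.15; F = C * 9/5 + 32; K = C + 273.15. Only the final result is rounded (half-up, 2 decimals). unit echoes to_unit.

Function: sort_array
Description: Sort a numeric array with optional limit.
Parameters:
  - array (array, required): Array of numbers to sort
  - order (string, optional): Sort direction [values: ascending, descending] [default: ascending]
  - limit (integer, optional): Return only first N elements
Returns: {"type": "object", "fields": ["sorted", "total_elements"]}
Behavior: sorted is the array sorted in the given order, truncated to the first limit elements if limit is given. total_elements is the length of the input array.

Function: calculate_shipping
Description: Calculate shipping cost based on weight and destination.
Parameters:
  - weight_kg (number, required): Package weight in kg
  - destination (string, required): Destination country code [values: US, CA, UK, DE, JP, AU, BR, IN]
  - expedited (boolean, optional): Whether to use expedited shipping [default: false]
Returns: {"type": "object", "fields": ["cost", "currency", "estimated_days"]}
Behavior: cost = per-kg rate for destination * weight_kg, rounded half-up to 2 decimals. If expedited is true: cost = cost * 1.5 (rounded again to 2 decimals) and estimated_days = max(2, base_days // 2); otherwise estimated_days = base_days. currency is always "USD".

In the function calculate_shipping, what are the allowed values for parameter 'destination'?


The calculate_shipping spec declares:
  - destination (string, required): Destination country code [values: US, CA, UK, DE, JP, AU, BR, IN]
Allowed values:
US, CA, UK, DE, JP, AU, BR, IN


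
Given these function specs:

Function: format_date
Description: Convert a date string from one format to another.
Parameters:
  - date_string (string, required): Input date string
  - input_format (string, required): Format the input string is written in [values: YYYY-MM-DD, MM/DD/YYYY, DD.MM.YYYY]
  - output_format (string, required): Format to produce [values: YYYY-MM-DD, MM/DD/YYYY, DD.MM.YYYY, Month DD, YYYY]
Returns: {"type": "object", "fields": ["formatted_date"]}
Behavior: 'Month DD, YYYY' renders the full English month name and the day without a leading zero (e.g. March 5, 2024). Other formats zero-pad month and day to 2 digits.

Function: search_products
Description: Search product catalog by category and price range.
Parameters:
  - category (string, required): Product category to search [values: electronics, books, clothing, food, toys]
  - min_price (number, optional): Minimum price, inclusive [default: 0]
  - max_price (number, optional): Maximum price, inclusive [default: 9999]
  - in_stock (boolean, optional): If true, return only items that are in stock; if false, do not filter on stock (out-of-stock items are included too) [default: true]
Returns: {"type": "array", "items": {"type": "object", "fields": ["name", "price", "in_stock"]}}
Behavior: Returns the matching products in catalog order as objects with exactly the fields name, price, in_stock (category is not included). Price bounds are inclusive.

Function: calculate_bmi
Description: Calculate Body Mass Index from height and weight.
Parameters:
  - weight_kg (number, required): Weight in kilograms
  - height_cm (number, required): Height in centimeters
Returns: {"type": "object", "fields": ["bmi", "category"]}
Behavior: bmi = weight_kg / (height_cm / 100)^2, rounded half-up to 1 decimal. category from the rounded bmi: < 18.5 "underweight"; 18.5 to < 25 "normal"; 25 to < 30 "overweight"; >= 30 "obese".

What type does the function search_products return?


The search_products spec declares Returns: {"type": "array", "items": {"type": "object", "fields": ["name", "price", "in_stock"]}}
Type:
array


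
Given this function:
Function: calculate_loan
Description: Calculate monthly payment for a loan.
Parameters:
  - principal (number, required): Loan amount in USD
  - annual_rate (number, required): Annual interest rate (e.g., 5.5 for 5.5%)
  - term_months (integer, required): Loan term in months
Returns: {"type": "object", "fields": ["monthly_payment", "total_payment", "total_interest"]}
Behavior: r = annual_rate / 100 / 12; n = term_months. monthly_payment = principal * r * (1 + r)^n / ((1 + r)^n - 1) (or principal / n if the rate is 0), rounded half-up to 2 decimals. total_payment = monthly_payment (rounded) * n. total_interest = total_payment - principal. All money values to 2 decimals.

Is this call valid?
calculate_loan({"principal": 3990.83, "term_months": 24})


Checking required parameters...
Missing required parameter: annual_rate
Invalid - missing required parameter 'annual_rate'


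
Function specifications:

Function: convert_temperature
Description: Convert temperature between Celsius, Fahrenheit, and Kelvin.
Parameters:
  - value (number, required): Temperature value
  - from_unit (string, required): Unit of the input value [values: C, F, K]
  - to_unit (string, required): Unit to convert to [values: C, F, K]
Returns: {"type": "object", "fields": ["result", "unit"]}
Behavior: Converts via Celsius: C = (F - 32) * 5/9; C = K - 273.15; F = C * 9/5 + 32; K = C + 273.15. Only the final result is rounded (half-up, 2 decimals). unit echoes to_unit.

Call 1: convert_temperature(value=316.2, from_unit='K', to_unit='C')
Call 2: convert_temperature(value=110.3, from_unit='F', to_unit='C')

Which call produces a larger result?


Call 1:
  To C: 316.2 - 273.15 = 43.05
  Target is C: 43.05
  Round to 2 decimals: 43.05
  -> 43.05 C
Call 2:
  To C: (110.3 - 32) * 5/9 = 43.5
  Target is C: 43.5
  Round to 2 decimals: 43.5
  -> 43.5 C
Call 2 (43.5 C)


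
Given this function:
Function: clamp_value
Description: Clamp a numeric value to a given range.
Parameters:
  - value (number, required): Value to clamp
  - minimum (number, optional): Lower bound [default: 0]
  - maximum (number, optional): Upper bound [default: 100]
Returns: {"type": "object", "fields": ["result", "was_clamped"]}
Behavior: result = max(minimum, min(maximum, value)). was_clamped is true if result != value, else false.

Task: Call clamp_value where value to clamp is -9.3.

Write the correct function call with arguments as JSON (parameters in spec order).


Mapping each described value to its parameter name:
  'Value to clamp' -> value = -9.3
clamp_value({"value": -9.3})


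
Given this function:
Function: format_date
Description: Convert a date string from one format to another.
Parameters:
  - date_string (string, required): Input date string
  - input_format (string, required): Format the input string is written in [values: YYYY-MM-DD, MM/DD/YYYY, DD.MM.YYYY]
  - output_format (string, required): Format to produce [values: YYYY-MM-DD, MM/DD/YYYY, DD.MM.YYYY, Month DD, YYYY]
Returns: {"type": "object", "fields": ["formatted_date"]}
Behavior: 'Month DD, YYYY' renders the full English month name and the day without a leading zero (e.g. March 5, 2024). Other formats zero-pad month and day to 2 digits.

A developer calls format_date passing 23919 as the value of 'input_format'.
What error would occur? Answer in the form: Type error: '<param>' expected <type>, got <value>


Spec: 'input_format' is declared as string; 23919 is an integer.
Type error: 'input_format' expected string, got 23919


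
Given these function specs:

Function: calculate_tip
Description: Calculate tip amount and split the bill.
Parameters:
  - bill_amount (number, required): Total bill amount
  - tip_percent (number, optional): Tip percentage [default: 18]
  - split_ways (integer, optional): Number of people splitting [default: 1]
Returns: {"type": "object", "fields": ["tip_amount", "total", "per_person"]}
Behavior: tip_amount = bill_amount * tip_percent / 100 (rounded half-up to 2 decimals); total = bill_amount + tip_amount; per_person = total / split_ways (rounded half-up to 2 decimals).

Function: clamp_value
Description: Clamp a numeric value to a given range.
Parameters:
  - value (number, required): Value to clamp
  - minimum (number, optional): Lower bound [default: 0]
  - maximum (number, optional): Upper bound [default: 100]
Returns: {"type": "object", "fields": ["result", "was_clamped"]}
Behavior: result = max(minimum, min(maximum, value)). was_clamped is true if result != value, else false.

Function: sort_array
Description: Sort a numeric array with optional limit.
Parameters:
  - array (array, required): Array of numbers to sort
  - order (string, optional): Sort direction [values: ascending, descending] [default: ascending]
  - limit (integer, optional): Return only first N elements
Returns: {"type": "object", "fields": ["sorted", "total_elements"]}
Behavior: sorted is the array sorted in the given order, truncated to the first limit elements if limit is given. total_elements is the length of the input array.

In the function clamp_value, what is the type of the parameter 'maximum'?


The clamp_value spec declares:
  - maximum (number, optional): Upper bound [default: 100]
Type:
number


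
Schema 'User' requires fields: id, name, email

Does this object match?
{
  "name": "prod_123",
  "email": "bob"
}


Checking required fields...
Missing: id
Invalid - missing required field 'id'


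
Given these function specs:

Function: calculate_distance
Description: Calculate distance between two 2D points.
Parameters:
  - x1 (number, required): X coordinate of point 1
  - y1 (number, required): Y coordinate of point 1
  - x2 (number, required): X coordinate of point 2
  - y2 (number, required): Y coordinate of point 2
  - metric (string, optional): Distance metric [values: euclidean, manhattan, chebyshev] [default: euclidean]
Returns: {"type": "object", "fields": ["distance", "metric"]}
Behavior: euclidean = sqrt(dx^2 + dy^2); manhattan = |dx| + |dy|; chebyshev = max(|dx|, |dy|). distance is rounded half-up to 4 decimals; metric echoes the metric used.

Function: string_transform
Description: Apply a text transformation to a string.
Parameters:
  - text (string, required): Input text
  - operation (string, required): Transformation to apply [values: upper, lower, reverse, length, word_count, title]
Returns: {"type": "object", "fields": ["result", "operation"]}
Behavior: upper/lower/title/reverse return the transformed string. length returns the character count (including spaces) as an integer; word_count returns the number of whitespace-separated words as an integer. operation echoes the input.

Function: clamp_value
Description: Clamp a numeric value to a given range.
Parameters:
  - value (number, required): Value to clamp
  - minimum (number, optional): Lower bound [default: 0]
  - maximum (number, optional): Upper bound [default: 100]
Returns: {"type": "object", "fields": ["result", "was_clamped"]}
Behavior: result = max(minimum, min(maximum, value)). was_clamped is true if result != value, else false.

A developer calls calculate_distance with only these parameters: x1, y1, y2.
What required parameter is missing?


Required parameters: x1, y1, x2, y2
Provided: x1, y1, y2
Missing: x2
x2


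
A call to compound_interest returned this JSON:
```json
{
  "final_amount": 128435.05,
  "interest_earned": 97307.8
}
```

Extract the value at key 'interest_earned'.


97307.8


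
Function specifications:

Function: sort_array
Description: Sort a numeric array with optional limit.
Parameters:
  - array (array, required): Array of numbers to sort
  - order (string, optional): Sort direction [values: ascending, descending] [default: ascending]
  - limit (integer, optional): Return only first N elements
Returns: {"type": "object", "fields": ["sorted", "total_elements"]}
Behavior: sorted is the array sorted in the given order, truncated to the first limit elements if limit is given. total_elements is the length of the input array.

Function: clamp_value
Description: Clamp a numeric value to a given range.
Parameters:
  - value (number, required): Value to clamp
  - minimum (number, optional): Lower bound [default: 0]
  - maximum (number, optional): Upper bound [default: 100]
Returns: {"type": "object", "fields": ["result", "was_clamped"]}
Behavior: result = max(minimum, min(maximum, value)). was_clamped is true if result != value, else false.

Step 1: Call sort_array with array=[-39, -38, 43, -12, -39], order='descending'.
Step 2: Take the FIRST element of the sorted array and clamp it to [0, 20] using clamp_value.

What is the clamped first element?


Step 1: sort_array(order=descending)
  sorted: [43, -12, -38, -39, -39]
  -> first element = 43
Step 2: clamp_value(value=43, minimum=0, maximum=20)
  result = max(0, min(20, 43)) = max(0, 20) = 20
  was_clamped = (20 != 43) = true
  -> result = 20
20


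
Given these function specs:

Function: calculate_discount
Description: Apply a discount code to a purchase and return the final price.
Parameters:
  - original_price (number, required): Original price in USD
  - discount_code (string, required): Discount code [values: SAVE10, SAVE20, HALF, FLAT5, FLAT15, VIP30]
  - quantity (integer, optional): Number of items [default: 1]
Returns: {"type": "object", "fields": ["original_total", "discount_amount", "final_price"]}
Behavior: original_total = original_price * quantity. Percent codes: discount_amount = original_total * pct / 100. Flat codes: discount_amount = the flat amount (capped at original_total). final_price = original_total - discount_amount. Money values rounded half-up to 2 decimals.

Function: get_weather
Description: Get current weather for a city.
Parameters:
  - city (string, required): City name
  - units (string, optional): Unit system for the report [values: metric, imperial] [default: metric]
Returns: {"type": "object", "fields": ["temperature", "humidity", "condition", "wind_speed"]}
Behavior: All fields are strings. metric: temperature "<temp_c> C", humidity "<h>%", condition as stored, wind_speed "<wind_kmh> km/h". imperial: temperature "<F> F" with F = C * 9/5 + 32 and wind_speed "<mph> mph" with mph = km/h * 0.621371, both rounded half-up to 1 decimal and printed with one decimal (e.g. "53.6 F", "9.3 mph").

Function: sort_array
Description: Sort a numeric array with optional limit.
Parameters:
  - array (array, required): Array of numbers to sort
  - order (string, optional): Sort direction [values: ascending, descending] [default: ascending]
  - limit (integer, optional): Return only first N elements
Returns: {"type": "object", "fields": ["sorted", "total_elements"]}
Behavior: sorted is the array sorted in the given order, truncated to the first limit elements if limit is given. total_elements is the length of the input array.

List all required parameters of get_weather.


Parameters of get_weather and their required/optional flag:
  city: required
  units: optional
city


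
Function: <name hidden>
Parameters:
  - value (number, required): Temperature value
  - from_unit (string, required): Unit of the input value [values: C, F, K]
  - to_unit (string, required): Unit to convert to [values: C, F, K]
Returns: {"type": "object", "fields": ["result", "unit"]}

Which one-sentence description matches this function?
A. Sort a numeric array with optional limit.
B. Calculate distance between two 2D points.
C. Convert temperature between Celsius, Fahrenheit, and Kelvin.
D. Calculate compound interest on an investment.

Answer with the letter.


Parameters value, from_unit, to_unit and return ["result", "unit"] fit: Convert temperature between Celsius, Fahrenheit, and Kelvin.
C


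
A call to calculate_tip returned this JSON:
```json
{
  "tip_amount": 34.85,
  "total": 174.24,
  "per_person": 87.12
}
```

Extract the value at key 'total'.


174.24


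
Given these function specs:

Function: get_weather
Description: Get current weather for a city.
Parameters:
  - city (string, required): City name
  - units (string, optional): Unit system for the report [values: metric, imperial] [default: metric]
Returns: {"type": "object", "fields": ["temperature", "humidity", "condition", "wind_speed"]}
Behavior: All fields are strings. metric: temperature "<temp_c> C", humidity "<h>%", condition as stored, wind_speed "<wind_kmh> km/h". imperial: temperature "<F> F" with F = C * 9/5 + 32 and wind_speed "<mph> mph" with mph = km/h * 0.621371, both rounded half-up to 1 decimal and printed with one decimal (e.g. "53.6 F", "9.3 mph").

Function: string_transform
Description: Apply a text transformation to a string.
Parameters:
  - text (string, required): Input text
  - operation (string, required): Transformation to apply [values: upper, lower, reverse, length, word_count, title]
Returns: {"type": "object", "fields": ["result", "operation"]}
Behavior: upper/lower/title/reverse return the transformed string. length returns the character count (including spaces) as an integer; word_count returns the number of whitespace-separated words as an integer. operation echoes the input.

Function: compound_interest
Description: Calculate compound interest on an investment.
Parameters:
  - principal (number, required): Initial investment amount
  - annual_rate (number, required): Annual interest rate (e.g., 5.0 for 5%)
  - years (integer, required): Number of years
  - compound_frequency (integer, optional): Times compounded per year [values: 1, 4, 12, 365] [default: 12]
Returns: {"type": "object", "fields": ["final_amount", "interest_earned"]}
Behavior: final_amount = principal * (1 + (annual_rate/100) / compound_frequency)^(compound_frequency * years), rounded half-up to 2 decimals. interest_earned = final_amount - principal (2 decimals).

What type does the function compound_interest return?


The compound_interest spec declares Returns: {"type": "object", "fields": ["final_amount", "interest_earned"]}
Type:
object


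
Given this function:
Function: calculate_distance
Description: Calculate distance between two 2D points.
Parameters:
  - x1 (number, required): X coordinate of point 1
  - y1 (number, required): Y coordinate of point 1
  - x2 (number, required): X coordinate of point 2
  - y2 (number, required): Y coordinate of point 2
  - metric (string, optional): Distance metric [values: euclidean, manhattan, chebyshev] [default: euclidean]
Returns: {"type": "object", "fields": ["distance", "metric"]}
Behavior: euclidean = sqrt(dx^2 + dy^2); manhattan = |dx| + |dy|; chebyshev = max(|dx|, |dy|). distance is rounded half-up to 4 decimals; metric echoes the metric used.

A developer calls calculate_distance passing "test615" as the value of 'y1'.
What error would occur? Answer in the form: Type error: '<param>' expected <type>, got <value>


Spec: 'y1' is declared as number; "test615" is a string.
Type error: 'y1' expected number, got "test615"


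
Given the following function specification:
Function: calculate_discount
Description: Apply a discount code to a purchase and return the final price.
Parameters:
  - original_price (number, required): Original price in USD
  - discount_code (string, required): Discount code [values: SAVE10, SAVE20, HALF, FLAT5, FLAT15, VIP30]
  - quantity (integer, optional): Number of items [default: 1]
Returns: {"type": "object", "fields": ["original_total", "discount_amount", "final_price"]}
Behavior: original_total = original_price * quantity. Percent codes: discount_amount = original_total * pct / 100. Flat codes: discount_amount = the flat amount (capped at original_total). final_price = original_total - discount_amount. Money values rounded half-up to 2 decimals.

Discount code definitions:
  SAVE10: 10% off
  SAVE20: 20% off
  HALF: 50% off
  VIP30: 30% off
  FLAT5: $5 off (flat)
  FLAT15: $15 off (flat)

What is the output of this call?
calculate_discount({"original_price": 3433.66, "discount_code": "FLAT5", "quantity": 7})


original_total = 3433.66 * 7 = 24035.62
FLAT5 = $5 flat: discount_amount = min(5.00, 24035.62) = 5.00
final_price = 24035.62 - 5.00 = 24030.62
Output:
{"original_total": 24035.62, "discount_amount": 5.0, "final_price": 24030.62}


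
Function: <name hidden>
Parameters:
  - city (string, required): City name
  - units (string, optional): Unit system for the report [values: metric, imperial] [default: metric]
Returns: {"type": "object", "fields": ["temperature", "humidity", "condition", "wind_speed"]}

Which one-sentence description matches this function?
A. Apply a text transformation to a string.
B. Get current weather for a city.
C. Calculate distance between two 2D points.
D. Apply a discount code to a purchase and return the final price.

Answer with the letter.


Parameters city, units and return ["temperature", "humidity", "condition", "wind_speed"] fit: Get current weather for a city.
B


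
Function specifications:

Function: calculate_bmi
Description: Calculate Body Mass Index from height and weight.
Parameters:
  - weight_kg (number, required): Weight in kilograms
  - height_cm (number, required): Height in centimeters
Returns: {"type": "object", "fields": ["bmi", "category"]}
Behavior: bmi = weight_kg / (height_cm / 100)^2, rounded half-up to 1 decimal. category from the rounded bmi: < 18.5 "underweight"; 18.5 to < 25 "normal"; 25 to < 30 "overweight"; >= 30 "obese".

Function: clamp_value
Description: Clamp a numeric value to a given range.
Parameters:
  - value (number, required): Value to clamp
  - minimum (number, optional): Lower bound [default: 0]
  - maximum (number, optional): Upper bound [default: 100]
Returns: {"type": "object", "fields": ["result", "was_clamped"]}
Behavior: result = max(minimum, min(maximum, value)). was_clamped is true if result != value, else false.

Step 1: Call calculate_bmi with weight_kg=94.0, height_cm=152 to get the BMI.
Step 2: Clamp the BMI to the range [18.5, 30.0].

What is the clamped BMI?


Step 1: calculate_bmi(weight_kg=94.0, height_cm=152)
  height_m = 152 / 100 = 1.52
  bmi = 94.0 / 1.52^2 = 94.0 / 2.3104 = 40.685596 -> 40.7
  40.7 >= 30 -> obese
  -> bmi = 40.7
Step 2: clamp_value(value=40.7, minimum=18.5, maximum=30.0)
  result = max(18.5, min(30.0, 40.7)) = max(18.5, 30.0) = 30.0
  was_clamped = (30.0 != 40.7) = true
  -> result = 30.0
30.0


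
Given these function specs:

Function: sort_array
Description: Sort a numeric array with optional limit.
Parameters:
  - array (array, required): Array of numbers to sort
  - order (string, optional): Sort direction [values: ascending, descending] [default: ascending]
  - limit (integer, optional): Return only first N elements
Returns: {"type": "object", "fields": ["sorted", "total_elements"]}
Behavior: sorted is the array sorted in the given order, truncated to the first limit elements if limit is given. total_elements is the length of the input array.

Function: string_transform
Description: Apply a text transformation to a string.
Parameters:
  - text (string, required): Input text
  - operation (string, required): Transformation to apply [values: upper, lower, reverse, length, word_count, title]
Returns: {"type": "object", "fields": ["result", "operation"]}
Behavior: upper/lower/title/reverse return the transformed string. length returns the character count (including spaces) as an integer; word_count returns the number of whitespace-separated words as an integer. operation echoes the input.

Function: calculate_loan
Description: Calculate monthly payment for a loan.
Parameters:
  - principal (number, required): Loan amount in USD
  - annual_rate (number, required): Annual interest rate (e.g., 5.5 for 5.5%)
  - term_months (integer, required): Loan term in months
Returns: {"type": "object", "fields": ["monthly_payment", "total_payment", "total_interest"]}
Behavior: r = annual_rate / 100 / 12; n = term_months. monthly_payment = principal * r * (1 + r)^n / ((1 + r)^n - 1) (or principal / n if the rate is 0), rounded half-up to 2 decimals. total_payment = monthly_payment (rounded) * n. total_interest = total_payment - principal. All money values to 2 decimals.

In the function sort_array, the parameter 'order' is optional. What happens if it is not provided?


The sort_array spec declares:
  - order (string, optional): Sort direction [values: ascending, descending] [default: ascending]
It defaults to ascending


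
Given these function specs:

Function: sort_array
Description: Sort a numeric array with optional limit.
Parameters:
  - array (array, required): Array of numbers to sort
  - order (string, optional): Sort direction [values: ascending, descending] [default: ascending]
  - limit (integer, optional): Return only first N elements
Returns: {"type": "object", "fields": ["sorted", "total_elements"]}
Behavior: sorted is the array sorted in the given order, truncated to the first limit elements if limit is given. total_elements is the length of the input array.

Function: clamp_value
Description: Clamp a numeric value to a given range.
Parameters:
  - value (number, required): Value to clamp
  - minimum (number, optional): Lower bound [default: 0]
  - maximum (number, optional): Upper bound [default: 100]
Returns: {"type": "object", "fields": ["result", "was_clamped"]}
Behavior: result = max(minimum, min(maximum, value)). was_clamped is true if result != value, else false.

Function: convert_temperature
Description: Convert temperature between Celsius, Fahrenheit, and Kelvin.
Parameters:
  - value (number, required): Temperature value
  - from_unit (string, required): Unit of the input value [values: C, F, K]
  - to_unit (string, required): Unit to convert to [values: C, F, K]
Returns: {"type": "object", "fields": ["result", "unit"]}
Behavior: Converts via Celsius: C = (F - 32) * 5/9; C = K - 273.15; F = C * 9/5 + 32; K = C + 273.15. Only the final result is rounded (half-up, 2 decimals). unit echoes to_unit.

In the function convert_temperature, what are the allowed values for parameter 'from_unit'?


The convert_temperature spec declares:
  - from_unit (string, required): Unit of the input value [values: C, F, K]
Allowed values:
C, F, K


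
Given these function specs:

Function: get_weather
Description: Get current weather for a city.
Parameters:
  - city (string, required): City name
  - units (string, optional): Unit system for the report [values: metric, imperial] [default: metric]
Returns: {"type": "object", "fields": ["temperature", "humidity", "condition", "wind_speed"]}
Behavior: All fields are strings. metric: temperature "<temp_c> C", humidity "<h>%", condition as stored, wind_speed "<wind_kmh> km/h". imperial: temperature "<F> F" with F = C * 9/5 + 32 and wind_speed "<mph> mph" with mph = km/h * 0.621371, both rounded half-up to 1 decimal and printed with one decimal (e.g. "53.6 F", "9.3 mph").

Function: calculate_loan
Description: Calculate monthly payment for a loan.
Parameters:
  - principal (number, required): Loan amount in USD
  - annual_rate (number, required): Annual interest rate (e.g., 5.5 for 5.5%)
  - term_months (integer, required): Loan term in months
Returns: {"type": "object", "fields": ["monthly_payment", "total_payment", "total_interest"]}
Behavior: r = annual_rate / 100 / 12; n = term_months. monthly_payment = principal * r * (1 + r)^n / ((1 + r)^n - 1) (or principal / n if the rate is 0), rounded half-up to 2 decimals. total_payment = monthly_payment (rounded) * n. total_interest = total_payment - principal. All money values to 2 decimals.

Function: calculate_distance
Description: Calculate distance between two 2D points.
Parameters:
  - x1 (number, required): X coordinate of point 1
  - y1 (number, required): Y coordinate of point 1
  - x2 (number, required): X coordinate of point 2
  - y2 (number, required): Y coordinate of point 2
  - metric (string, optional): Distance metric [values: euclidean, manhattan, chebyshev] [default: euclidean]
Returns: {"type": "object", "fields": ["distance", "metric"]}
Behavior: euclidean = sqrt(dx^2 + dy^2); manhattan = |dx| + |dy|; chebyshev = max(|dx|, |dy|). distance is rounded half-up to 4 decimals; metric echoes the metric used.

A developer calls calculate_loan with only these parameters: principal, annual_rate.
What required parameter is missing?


Required parameters: principal, annual_rate, term_months
Provided: principal, annual_rate
Missing: term_months
term_months


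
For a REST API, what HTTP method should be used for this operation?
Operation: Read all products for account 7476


GET = read, POST = create, PUT = update/replace, DELETE = remove
This operation is a read.
GET


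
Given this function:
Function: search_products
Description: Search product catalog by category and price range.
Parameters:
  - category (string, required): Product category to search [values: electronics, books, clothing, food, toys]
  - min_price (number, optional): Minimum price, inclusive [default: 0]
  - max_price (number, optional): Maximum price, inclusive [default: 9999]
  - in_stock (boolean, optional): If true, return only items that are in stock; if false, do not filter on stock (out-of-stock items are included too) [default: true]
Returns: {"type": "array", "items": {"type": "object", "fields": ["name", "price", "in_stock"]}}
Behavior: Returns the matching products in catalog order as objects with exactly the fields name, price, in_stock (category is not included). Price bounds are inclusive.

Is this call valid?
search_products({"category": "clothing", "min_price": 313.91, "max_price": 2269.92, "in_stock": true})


Checking all required parameters present and types match... All valid.
Valid


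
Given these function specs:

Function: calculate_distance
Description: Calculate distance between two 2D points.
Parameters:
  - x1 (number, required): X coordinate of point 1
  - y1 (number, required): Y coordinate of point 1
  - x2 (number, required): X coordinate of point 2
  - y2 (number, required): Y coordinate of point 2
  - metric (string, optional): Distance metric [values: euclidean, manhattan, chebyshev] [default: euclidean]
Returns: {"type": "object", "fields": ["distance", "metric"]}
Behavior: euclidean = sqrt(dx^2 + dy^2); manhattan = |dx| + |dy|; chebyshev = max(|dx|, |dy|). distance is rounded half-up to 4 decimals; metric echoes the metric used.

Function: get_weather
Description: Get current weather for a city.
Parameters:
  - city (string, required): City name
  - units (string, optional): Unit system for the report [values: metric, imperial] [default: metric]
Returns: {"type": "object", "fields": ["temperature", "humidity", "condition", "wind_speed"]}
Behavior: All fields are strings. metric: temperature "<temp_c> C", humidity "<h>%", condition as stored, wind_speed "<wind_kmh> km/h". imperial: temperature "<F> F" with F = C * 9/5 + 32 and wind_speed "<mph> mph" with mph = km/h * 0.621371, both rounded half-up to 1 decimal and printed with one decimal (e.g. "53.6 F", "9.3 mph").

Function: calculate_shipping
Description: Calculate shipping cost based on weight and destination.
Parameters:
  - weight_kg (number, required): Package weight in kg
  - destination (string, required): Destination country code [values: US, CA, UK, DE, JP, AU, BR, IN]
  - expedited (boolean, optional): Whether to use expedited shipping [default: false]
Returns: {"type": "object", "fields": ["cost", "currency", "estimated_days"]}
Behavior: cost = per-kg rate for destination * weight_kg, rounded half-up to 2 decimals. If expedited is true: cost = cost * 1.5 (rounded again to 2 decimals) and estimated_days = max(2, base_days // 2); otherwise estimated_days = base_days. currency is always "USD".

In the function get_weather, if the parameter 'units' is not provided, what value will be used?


The get_weather spec declares:
  - units (string, optional): Unit system for the report [values: metric, imperial] [default: metric]
Default:
metric


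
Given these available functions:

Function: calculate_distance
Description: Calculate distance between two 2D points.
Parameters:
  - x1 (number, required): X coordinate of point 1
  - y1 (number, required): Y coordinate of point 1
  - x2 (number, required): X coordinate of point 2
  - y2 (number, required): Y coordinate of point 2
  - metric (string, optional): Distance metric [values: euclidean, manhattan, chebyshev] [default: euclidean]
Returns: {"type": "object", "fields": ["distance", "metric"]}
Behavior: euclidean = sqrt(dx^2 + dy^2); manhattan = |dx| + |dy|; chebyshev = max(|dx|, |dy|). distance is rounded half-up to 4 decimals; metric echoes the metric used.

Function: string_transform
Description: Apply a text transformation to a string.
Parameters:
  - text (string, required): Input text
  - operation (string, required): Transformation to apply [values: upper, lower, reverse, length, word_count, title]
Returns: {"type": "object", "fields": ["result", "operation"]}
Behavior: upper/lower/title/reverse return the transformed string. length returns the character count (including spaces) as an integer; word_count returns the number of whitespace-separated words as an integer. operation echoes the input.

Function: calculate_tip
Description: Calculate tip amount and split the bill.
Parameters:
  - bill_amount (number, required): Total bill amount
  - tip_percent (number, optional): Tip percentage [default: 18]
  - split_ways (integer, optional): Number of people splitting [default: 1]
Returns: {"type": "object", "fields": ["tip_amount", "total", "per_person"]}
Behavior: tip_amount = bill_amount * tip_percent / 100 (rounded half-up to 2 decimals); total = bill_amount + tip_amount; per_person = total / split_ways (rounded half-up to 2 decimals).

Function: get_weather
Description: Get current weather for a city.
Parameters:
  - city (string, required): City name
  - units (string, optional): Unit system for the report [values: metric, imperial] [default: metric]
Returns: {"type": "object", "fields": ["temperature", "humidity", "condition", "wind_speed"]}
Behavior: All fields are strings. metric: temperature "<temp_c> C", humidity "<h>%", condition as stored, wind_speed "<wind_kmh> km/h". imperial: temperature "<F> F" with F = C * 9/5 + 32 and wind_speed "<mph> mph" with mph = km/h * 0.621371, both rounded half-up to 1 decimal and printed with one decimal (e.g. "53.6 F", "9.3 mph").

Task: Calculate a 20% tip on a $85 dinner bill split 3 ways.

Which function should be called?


The task needs a function whose description is: Calculate tip amount and split the bill.
calculate_tip


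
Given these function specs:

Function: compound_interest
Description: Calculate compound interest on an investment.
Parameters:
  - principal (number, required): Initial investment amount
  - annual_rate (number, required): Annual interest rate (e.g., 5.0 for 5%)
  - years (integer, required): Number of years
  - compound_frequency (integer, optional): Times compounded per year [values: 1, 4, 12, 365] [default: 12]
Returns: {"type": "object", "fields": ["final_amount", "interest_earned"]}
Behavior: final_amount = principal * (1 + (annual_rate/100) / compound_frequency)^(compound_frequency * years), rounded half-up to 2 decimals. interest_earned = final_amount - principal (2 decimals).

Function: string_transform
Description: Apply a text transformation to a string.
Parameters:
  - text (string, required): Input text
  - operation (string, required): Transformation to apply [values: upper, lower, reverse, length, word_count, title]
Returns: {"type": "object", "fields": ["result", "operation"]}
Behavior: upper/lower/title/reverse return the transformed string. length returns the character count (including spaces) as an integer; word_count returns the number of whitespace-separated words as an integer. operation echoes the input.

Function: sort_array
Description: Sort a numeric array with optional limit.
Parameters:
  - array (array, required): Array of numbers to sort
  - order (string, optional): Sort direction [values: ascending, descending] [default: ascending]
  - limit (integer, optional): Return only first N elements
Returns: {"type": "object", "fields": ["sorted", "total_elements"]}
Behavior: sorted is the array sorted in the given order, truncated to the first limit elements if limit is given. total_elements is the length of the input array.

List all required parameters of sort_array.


Parameters of sort_array and their required/optional flag:
  array: required
  order: optional
  limit: optional
array


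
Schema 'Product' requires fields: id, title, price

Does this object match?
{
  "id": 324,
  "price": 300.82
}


Checking required fields...
Missing: title
Invalid - missing required field 'title'


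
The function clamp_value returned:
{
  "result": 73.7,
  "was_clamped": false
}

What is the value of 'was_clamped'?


false


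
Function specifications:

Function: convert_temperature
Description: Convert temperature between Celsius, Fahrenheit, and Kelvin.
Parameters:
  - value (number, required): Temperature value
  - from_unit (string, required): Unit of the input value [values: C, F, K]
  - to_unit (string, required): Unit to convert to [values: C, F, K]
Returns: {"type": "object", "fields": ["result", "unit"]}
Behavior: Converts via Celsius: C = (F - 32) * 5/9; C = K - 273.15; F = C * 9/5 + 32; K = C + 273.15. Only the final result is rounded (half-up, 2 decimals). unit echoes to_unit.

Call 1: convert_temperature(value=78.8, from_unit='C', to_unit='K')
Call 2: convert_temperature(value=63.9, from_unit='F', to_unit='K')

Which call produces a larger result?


Call 1:
  Input already in C: 78.8
  To K: 78.8 + 273.15 = 351.95
  Round to 2 decimals: 351.95
  -> 351.95 K
Call 2:
  To C: (63.9 - 32) * 5/9 = 17.722222
  To K: 17.722222 + 273.15 = 290.872222
  Round to 2 decimals: 290.87
  -> 290.87 K
Call 1 (351.95 K)


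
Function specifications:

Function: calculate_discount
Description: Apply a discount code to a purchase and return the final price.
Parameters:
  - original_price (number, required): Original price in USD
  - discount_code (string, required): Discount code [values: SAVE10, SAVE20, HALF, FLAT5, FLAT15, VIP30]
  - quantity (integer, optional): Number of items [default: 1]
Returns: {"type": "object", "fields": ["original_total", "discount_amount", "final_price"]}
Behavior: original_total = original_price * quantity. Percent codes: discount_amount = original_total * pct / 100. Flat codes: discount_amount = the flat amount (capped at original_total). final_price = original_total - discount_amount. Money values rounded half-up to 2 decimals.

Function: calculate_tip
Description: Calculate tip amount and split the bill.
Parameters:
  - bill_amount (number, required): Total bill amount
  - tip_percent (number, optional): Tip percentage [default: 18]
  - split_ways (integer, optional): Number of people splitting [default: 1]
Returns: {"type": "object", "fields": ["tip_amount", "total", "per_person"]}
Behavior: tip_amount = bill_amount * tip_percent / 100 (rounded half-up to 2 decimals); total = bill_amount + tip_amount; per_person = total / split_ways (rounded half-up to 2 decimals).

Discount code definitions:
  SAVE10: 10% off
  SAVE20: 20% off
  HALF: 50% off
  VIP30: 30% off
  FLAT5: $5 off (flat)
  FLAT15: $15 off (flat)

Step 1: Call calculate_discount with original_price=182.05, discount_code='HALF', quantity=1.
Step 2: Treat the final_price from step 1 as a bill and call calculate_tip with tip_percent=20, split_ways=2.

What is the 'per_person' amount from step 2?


Step 1: calculate_discount(original_price=182.05, discount_code=HALF, quantity=1)
  original_total = 182.05 * 1 = 182.05
  HALF = 50% off: discount_amount = 182.05 * 50/100 = 91.025 -> 91.03
  final_price = 182.05 - 91.03 = 91.02
  -> final_price = 91.02
Step 2: calculate_tip(bill_amount=91.02, tip_percent=20, split_ways=2)
  tip_amount = 91.02 * 20/100 = 18.204 -> 18.20
  total = 91.02 + 18.20 = 109.22
  per_person = 109.22 / 2 = 54.61 -> 54.61
  -> per_person = 54.61
$54.61
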